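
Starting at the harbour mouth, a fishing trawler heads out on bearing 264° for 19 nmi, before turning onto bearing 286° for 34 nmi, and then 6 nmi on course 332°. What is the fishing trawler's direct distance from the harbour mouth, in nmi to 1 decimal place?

Leg 1 (264°, 19 nmi): east 19 sin 264° = -18.90, north 19 cos 264° = -1.99
Leg 2 (286°, 34 nmi): east 34 sin 286° = -32.68, north 34 cos 286° = 9.37
Leg 3 (332°, 6 nmi): east 6 sin 332° = -2.82, north 6 cos 332° = 5.30
Net: -54.40 east, 12.68 north. Distance = √((-54.40)² + (12.68)²) = 55.855 nmi.

55.9 nmi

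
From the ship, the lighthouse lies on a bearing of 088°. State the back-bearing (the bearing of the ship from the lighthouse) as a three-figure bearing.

268°

Back-bearing = 088° + 180° = 268°.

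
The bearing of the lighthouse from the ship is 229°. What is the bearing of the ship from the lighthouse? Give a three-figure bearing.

Back-bearing = 229° − 180° = 049°.

049°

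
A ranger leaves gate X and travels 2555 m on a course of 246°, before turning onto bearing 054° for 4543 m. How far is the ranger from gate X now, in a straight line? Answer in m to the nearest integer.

2112 m

Leg 1 (246°, 2555 m): east 2555 sin 246° = -2334.11, north 2555 cos 246° = -1039.21
Leg 2 (054°, 4543 m): east 4543 sin 54° = 3675.36, north 4543 cos 54° = 2670.31
Net: 1341.26 east, 1631.10 north. Distance = √((1341.26)² + (1631.10)²) = 2111.739 m.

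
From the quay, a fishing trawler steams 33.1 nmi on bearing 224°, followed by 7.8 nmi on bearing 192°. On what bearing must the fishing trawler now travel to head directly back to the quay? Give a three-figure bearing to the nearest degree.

038°

Leg 1 (224°, 33.1 nmi): east 33.1 sin 224° = -22.99, north 33.1 cos 224° = -23.81
Leg 2 (192°, 7.8 nmi): east 7.8 sin 192° = -1.62, north 7.8 cos 192° = -7.63
Net displacement: -24.61 east, -31.44 north. Direction back to start is (24.61, 31.44): bearing = atan2(24.61, 31.44) mod 360° = 38.06° ≈ 038°.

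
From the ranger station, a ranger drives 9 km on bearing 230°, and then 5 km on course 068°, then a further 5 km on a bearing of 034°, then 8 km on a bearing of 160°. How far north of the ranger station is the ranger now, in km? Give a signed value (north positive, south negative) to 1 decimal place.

-7.3 km

Leg 1 (230°, 9 km): east 9 sin 230° = -6.89, north 9 cos 230° = -5.79
Leg 2 (068°, 5 km): east 5 sin 68° = 4.64, north 5 cos 68° = 1.87
Leg 3 (034°, 5 km): east 5 sin 34° = 2.80, north 5 cos 34° = 4.15
Leg 4 (160°, 8 km): east 8 sin 160° = 2.74, north 8 cos 160° = -7.52
Net north component: -7.28 km.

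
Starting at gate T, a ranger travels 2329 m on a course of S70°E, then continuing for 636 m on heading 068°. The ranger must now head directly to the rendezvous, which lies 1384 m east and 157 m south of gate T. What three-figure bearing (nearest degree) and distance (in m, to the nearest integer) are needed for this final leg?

Leg 1 (S70°E, 2329 m): east 2329 sin 110° = 2188.54, north 2329 cos 110° = -796.56
Leg 2 (068°, 636 m): east 636 sin 68° = 589.69, north 636 cos 68° = 238.25
Current position: (2778.23, -558.32). Target: (1384, -157). Remaining: Δeast = -1394.23, Δnorth = 401.32.
Bearing = atan2(-1394.23, 401.32) mod 360° = 286.06°; distance = √((-1394.23)² + (401.32)²) = 1450.841 m.

286°, 1451 m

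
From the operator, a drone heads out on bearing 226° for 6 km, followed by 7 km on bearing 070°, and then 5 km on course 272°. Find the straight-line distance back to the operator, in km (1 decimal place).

3.2 km

Leg 1 (226°, 6 km): east 6 sin 226° = -4.32, north 6 cos 226° = -4.17
Leg 2 (070°, 7 km): east 7 sin 70° = 6.58, north 7 cos 70° = 2.39
Leg 3 (272°, 5 km): east 5 sin 272° = -5.00, north 5 cos 272° = 0.17
Net: -2.74 east, -1.60 north. Distance = √((-2.74)² + (-1.60)²) = 3.168 km.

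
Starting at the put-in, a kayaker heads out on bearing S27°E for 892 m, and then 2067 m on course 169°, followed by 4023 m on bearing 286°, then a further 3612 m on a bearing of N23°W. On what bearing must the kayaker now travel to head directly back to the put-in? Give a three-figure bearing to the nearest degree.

Leg 1 (S27°E, 892 m): east 892 sin 153° = 404.96, north 892 cos 153° = -794.78
Leg 2 (169°, 2067 m): east 2067 sin 169° = 394.40, north 2067 cos 169° = -2029.02
Leg 3 (286°, 4023 m): east 4023 sin 286° = -3867.16, north 4023 cos 286° = 1108.89
Leg 4 (N23°W, 3612 m): east 3612 sin 337° = -1411.32, north 3612 cos 337° = 3324.86
Net displacement: -4479.11 east, 1609.95 north. Direction back to start is (4479.11, -1609.95): bearing = atan2(4479.11, -1609.95) mod 360° = 109.77° ≈ 110°.

110°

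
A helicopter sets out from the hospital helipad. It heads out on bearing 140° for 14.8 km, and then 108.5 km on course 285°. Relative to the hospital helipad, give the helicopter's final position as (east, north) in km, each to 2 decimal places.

(-95.29, 16.74)

Leg 1 (140°, 14.8 km): east 14.8 sin 140° = 9.51, north 14.8 cos 140° = -11.34
Leg 2 (285°, 108.5 km): east 108.5 sin 285° = -104.80, north 108.5 cos 285° = 28.08
Summing: -95.29 km east, 16.74 km north → (-95.29, 16.74).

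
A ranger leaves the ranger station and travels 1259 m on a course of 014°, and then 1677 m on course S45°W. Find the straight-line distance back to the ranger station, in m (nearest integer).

882 m

Leg 1 (014°, 1259 m): east 1259 sin 14° = 304.58, north 1259 cos 14° = 1221.60
Leg 2 (S45°W, 1677 m): east 1677 sin 225° = -1185.82, north 1677 cos 225° = -1185.82
Net: -881.24 east, 35.78 north. Distance = √((-881.24)² + (35.78)²) = 881.965 m.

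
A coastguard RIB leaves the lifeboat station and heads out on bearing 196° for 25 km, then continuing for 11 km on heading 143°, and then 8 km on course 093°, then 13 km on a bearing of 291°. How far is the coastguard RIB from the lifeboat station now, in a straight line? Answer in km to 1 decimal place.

Leg 1 (196°, 25 km): east 25 sin 196° = -6.89, north 25 cos 196° = -24.03
Leg 2 (143°, 11 km): east 11 sin 143° = 6.62, north 11 cos 143° = -8.78
Leg 3 (093°, 8 km): east 8 sin 93° = 7.99, north 8 cos 93° = -0.42
Leg 4 (291°, 13 km): east 13 sin 291° = -12.14, north 13 cos 291° = 4.66
Net: -4.42 east, -28.58 north. Distance = √((-4.42)² + (-28.58)²) = 28.916 km.

28.9 km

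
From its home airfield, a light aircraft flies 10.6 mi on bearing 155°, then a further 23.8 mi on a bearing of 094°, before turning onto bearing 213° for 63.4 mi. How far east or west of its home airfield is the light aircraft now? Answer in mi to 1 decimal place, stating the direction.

6.3 mi west

Leg 1 (155°, 10.6 mi): east 10.6 sin 155° = 4.48, north 10.6 cos 155° = -9.61
Leg 2 (094°, 23.8 mi): east 23.8 sin 94° = 23.74, north 23.8 cos 94° = -1.66
Leg 3 (213°, 63.4 mi): east 63.4 sin 213° = -34.53, north 63.4 cos 213° = -53.17
Net east component: -6.31 mi.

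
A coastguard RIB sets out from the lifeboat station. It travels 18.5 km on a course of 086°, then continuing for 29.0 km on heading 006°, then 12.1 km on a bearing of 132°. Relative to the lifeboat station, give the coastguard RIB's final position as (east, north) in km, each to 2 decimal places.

Leg 1 (086°, 18.5 km): east 18.5 sin 86° = 18.45, north 18.5 cos 86° = 1.29
Leg 2 (006°, 29.0 km): east 29.0 sin 6° = 3.03, north 29.0 cos 6° = 28.84
Leg 3 (132°, 12.1 km): east 12.1 sin 132° = 8.99, north 12.1 cos 132° = -8.10
Summing: 30.48 km east, 22.04 km north → (30.48, 22.04).

(30.48, 22.04)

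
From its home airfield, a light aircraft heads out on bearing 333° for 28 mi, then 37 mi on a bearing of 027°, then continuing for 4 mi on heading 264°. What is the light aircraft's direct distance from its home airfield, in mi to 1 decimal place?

Leg 1 (333°, 28 mi): east 28 sin 333° = -12.71, north 28 cos 333° = 24.95
Leg 2 (027°, 37 mi): east 37 sin 27° = 16.80, north 37 cos 27° = 32.97
Leg 3 (264°, 4 mi): east 4 sin 264° = -3.98, north 4 cos 264° = -0.42
Net: 0.11 east, 57.50 north. Distance = √((0.11)² + (57.50)²) = 57.497 mi.

57.5 mi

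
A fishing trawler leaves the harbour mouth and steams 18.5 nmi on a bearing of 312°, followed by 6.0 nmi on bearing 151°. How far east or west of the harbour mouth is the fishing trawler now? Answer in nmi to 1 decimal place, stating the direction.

10.8 nmi west

Leg 1 (312°, 18.5 nmi): east 18.5 sin 312° = -13.75, north 18.5 cos 312° = 12.38
Leg 2 (151°, 6.0 nmi): east 6.0 sin 151° = 2.91, north 6.0 cos 151° = -5.25
Net east component: -10.84 nmi.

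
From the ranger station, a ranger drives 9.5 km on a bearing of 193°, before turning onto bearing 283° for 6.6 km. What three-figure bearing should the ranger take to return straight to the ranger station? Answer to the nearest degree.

048°

Leg 1 (193°, 9.5 km): east 9.5 sin 193° = -2.14, north 9.5 cos 193° = -9.26
Leg 2 (283°, 6.6 km): east 6.6 sin 283° = -6.43, north 6.6 cos 283° = 1.48
Net displacement: -8.57 east, -7.77 north. Direction back to start is (8.57, 7.77): bearing = atan2(8.57, 7.77) mod 360° = 47.79° ≈ 048°.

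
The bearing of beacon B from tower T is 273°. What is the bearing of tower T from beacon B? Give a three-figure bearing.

093°

Back-bearing = 273° − 180° = 093°.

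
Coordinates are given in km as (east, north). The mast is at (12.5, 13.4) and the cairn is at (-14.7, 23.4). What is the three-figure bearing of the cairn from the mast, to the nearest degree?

Δeast = -14.7 − 12.5 = -27.20; Δnorth = 23.4 − 13.4 = 10.00.
Bearing = atan2(Δeast, Δnorth) mod 360° = 290.19° ≈ 290°.

290°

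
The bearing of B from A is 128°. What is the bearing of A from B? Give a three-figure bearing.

Back-bearing = 128° + 180° = 308°.

308°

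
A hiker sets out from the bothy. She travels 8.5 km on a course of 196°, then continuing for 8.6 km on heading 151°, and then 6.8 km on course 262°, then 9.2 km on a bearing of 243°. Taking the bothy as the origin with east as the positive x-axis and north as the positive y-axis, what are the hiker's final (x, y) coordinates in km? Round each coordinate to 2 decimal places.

Leg 1 (196°, 8.5 km): east 8.5 sin 196° = -2.34, north 8.5 cos 196° = -8.17
Leg 2 (151°, 8.6 km): east 8.6 sin 151° = 4.17, north 8.6 cos 151° = -7.52
Leg 3 (262°, 6.8 km): east 6.8 sin 262° = -6.73, north 6.8 cos 262° = -0.95
Leg 4 (243°, 9.2 km): east 9.2 sin 243° = -8.20, north 9.2 cos 243° = -4.18
Summing: -13.10 km east, -20.82 km north → (-13.10, -20.82).

(-13.10, -20.82)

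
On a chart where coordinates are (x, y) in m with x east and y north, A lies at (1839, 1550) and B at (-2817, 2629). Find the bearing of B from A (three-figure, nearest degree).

283°

Δeast = -2817 − 1839 = -4656.00; Δnorth = 2629 − 1550 = 1079.00.
Bearing = atan2(Δeast, Δnorth) mod 360° = 283.05° ≈ 283°.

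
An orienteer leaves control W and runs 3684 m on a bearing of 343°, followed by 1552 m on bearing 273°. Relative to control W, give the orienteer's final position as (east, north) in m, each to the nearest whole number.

Leg 1 (343°, 3684 m): east 3684 sin 343° = -1077.10, north 3684 cos 343° = 3523.03
Leg 2 (273°, 1552 m): east 1552 sin 273° = -1549.87, north 1552 cos 273° = 81.23
Summing: -2626.97 m east, 3604.25 m north → (-2627, 3604).

(-2627, 3604)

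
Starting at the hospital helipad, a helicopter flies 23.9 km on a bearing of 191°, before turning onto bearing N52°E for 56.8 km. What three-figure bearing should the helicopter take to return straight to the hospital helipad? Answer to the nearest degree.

254°

Leg 1 (191°, 23.9 km): east 23.9 sin 191° = -4.56, north 23.9 cos 191° = -23.46
Leg 2 (N52°E, 56.8 km): east 56.8 sin 52° = 44.76, north 56.8 cos 52° = 34.97
Net displacement: 40.20 east, 11.51 north. Direction back to start is (-40.20, -11.51): bearing = atan2(-40.20, -11.51) mod 360° = 254.02° ≈ 254°.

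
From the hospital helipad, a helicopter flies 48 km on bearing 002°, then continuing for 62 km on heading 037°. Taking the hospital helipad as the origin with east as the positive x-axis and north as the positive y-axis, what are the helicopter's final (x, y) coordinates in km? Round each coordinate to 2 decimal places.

Leg 1 (002°, 48 km): east 48 sin 2° = 1.68, north 48 cos 2° = 47.97
Leg 2 (037°, 62 km): east 62 sin 37° = 37.31, north 62 cos 37° = 49.52
Summing: 38.99 km east, 97.49 km north → (38.99, 97.49).

(38.99, 97.49)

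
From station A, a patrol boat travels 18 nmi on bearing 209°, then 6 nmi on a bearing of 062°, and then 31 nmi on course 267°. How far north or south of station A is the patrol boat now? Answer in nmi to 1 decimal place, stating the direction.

14.5 nmi south

Leg 1 (209°, 18 nmi): east 18 sin 209° = -8.73, north 18 cos 209° = -15.74
Leg 2 (062°, 6 nmi): east 6 sin 62° = 5.30, north 6 cos 62° = 2.82
Leg 3 (267°, 31 nmi): east 31 sin 267° = -30.96, north 31 cos 267° = -1.62
Net north component: -14.55 nmi.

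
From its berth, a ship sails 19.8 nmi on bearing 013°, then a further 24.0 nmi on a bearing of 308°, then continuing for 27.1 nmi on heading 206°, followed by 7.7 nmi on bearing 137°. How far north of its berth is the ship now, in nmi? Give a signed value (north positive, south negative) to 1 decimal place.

Leg 1 (013°, 19.8 nmi): east 19.8 sin 13° = 4.45, north 19.8 cos 13° = 19.29
Leg 2 (308°, 24.0 nmi): east 24.0 sin 308° = -18.91, north 24.0 cos 308° = 14.78
Leg 3 (206°, 27.1 nmi): east 27.1 sin 206° = -11.88, north 27.1 cos 206° = -24.36
Leg 4 (137°, 7.7 nmi): east 7.7 sin 137° = 5.25, north 7.7 cos 137° = -5.63
Net north component: 4.08 nmi.

4.1 nmi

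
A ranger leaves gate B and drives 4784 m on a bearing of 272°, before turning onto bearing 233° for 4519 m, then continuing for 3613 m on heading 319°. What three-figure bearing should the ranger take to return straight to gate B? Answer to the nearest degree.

Leg 1 (272°, 4784 m): east 4784 sin 272° = -4781.09, north 4784 cos 272° = 166.96
Leg 2 (233°, 4519 m): east 4519 sin 233° = -3609.03, north 4519 cos 233° = -2719.60
Leg 3 (319°, 3613 m): east 3613 sin 319° = -2370.34, north 3613 cos 319° = 2726.77
Net displacement: -10760.46 east, 174.12 north. Direction back to start is (10760.46, -174.12): bearing = atan2(10760.46, -174.12) mod 360° = 90.93° ≈ 091°.

091°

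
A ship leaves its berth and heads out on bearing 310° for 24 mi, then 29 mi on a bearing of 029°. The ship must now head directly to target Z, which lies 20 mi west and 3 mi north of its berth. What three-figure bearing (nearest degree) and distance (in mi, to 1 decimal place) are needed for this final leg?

Leg 1 (310°, 24 mi): east 24 sin 310° = -18.39, north 24 cos 310° = 15.43
Leg 2 (029°, 29 mi): east 29 sin 29° = 14.06, north 29 cos 29° = 25.36
Current position: (-4.33, 40.79). Target: (-20, 3). Remaining: Δeast = -15.67, Δnorth = -37.79.
Bearing = atan2(-15.67, -37.79) mod 360° = 202.53°; distance = √((-15.67)² + (-37.79)²) = 40.913 mi.

203°, 40.9 mi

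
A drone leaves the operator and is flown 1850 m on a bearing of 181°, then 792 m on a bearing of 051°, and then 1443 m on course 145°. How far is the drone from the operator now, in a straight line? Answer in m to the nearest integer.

Leg 1 (181°, 1850 m): east 1850 sin 181° = -32.29, north 1850 cos 181° = -1849.72
Leg 2 (051°, 792 m): east 792 sin 51° = 615.50, north 792 cos 51° = 498.42
Leg 3 (145°, 1443 m): east 1443 sin 145° = 827.67, north 1443 cos 145° = -1182.04
Net: 1410.88 east, -2533.33 north. Distance = √((1410.88)² + (-2533.33)²) = 2899.719 m.

2900 m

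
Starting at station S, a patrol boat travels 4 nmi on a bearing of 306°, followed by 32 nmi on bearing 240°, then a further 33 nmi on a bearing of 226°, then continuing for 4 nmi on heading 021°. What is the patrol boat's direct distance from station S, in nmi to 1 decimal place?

Leg 1 (306°, 4 nmi): east 4 sin 306° = -3.24, north 4 cos 306° = 2.35
Leg 2 (240°, 32 nmi): east 32 sin 240° = -27.71, north 32 cos 240° = -16.00
Leg 3 (226°, 33 nmi): east 33 sin 226° = -23.74, north 33 cos 226° = -22.92
Leg 4 (021°, 4 nmi): east 4 sin 21° = 1.43, north 4 cos 21° = 3.73
Net: -53.25 east, -32.84 north. Distance = √((-53.25)² + (-32.84)²) = 62.564 nmi.

62.6 nmi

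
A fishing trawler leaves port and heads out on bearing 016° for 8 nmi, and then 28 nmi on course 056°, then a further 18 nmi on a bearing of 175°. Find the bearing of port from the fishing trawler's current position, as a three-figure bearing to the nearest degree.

Leg 1 (016°, 8 nmi): east 8 sin 16° = 2.21, north 8 cos 16° = 7.69
Leg 2 (056°, 28 nmi): east 28 sin 56° = 23.21, north 28 cos 56° = 15.66
Leg 3 (175°, 18 nmi): east 18 sin 175° = 1.57, north 18 cos 175° = -17.93
Net displacement: 26.99 east, 5.42 north. Direction back to start is (-26.99, -5.42): bearing = atan2(-26.99, -5.42) mod 360° = 258.65° ≈ 259°.

259°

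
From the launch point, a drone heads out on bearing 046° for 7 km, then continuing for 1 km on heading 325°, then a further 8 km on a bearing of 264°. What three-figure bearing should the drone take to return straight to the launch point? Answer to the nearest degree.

Leg 1 (046°, 7 km): east 7 sin 46° = 5.04, north 7 cos 46° = 4.86
Leg 2 (325°, 1 km): east 1 sin 325° = -0.57, north 1 cos 325° = 0.82
Leg 3 (264°, 8 km): east 8 sin 264° = -7.96, north 8 cos 264° = -0.84
Net displacement: -3.49 east, 4.85 north. Direction back to start is (3.49, -4.85): bearing = atan2(3.49, -4.85) mod 360° = 144.20° ≈ 144°.

144°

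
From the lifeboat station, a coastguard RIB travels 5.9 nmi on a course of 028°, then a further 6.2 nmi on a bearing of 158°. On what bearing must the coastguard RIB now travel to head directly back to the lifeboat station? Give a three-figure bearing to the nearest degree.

276°

Leg 1 (028°, 5.9 nmi): east 5.9 sin 28° = 2.77, north 5.9 cos 28° = 5.21
Leg 2 (158°, 6.2 nmi): east 6.2 sin 158° = 2.32, north 6.2 cos 158° = -5.75
Net displacement: 5.09 east, -0.54 north. Direction back to start is (-5.09, 0.54): bearing = atan2(-5.09, 0.54) mod 360° = 276.04° ≈ 276°.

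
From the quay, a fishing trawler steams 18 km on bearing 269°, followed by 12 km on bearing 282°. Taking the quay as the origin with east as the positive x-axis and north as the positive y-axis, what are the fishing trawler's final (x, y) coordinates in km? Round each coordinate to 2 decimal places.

(-29.74, 2.18)

Leg 1 (269°, 18 km): east 18 sin 269° = -18.00, north 18 cos 269° = -0.31
Leg 2 (282°, 12 km): east 12 sin 282° = -11.74, north 12 cos 282° = 2.49
Summing: -29.74 km east, 2.18 km north → (-29.74, 2.18).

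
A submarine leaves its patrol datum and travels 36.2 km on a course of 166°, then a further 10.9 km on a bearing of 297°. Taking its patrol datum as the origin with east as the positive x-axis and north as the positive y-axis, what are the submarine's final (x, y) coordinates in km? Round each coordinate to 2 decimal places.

Leg 1 (166°, 36.2 km): east 36.2 sin 166° = 8.76, north 36.2 cos 166° = -35.12
Leg 2 (297°, 10.9 km): east 10.9 sin 297° = -9.71, north 10.9 cos 297° = 4.95
Summing: -0.95 km east, -30.18 km north → (-0.95, -30.18).

(-0.95, -30.18)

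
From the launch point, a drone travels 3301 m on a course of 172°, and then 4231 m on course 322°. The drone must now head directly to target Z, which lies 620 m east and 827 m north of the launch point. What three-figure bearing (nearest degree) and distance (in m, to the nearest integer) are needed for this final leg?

075°, 2868 m

Leg 1 (172°, 3301 m): east 3301 sin 172° = 459.41, north 3301 cos 172° = -3268.87
Leg 2 (322°, 4231 m): east 4231 sin 322° = -2604.86, north 4231 cos 322° = 3334.07
Current position: (-2145.45, 65.20). Target: (620, 827). Remaining: Δeast = 2765.45, Δnorth = 761.80.
Bearing = atan2(2765.45, 761.80) mod 360° = 74.60°; distance = √((2765.45)² + (761.80)²) = 2868.462 m.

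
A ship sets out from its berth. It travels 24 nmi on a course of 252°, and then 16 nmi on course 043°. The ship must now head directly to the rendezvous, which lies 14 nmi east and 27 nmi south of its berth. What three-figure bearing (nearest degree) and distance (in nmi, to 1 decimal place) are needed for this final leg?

Leg 1 (252°, 24 nmi): east 24 sin 252° = -22.83, north 24 cos 252° = -7.42
Leg 2 (043°, 16 nmi): east 16 sin 43° = 10.91, north 16 cos 43° = 11.70
Current position: (-11.91, 4.29). Target: (14, -27). Remaining: Δeast = 25.91, Δnorth = -31.29.
Bearing = atan2(25.91, -31.29) mod 360° = 140.37°; distance = √((25.91)² + (-31.29)²) = 40.624 nmi.

140°, 40.6 nmi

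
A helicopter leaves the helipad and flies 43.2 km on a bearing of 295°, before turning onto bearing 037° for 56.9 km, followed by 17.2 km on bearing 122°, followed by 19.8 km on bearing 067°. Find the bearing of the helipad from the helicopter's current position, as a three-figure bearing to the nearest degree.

Leg 1 (295°, 43.2 km): east 43.2 sin 295° = -39.15, north 43.2 cos 295° = 18.26
Leg 2 (037°, 56.9 km): east 56.9 sin 37° = 34.24, north 56.9 cos 37° = 45.44
Leg 3 (122°, 17.2 km): east 17.2 sin 122° = 14.59, north 17.2 cos 122° = -9.11
Leg 4 (067°, 19.8 km): east 19.8 sin 67° = 18.23, north 19.8 cos 67° = 7.74
Net displacement: 27.90 east, 62.32 north. Direction back to start is (-27.90, -62.32): bearing = atan2(-27.90, -62.32) mod 360° = 204.12° ≈ 204°.

204°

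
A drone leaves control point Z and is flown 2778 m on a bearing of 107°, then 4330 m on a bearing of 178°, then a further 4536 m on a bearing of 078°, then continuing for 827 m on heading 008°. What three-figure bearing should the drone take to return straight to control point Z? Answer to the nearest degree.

Leg 1 (107°, 2778 m): east 2778 sin 107° = 2656.61, north 2778 cos 107° = -812.21
Leg 2 (178°, 4330 m): east 4330 sin 178° = 151.11, north 4330 cos 178° = -4327.36
Leg 3 (078°, 4536 m): east 4536 sin 78° = 4436.88, north 4536 cos 78° = 943.09
Leg 4 (008°, 827 m): east 827 sin 8° = 115.10, north 827 cos 8° = 818.95
Net displacement: 7359.70 east, -3377.53 north. Direction back to start is (-7359.70, 3377.53): bearing = atan2(-7359.70, 3377.53) mod 360° = 294.65° ≈ 295°.

295°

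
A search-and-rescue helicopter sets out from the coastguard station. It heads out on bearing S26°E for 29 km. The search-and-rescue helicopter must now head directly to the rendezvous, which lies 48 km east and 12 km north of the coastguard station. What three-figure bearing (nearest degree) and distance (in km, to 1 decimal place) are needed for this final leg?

Leg 1 (S26°E, 29 km): east 29 sin 154° = 12.71, north 29 cos 154° = -26.07
Current position: (12.71, -26.07). Target: (48, 12). Remaining: Δeast = 35.29, Δnorth = 38.07.
Bearing = atan2(35.29, 38.07) mod 360° = 42.83°; distance = √((35.29)² + (38.07)²) = 51.905 km.

043°, 51.9 km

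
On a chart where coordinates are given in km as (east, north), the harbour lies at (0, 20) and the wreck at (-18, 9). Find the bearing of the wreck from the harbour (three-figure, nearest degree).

Δeast = -18 − 0 = -18.00; Δnorth = 9 − 20 = -11.00.
Bearing = atan2(Δeast, Δnorth) mod 360° = 238.57° ≈ 239°.

239°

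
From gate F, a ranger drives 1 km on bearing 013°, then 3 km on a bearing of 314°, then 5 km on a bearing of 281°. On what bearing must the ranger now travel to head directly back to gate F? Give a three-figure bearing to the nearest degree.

Leg 1 (013°, 1 km): east 1 sin 13° = 0.22, north 1 cos 13° = 0.97
Leg 2 (314°, 3 km): east 3 sin 314° = -2.16, north 3 cos 314° = 2.08
Leg 3 (281°, 5 km): east 5 sin 281° = -4.91, north 5 cos 281° = 0.95
Net displacement: -6.84 east, 4.01 north. Direction back to start is (6.84, -4.01): bearing = atan2(6.84, -4.01) mod 360° = 120.39° ≈ 120°.

120°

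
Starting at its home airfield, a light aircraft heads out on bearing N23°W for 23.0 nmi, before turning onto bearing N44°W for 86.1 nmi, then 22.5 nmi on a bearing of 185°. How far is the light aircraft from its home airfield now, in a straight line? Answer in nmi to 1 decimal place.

Leg 1 (N23°W, 23.0 nmi): east 23.0 sin 337° = -8.99, north 23.0 cos 337° = 21.17
Leg 2 (N44°W, 86.1 nmi): east 86.1 sin 316° = -59.81, north 86.1 cos 316° = 61.94
Leg 3 (185°, 22.5 nmi): east 22.5 sin 185° = -1.96, north 22.5 cos 185° = -22.41
Net: -70.76 east, 60.69 north. Distance = √((-70.76)² + (60.69)²) = 93.221 nmi.

93.2 nmi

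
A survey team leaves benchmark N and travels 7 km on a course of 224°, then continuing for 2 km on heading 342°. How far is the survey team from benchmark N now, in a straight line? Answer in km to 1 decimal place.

6.3 km

Leg 1 (224°, 7 km): east 7 sin 224° = -4.86, north 7 cos 224° = -5.04
Leg 2 (342°, 2 km): east 2 sin 342° = -0.62, north 2 cos 342° = 1.90
Net: -5.48 east, -3.13 north. Distance = √((-5.48)² + (-3.13)²) = 6.313 km.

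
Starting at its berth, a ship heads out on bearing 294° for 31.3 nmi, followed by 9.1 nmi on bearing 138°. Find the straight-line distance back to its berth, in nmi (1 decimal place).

23.3 nmi

Leg 1 (294°, 31.3 nmi): east 31.3 sin 294° = -28.59, north 31.3 cos 294° = 12.73
Leg 2 (138°, 9.1 nmi): east 9.1 sin 138° = 6.09, north 9.1 cos 138° = -6.76
Net: -22.50 east, 5.97 north. Distance = √((-22.50)² + (5.97)²) = 23.283 nmi.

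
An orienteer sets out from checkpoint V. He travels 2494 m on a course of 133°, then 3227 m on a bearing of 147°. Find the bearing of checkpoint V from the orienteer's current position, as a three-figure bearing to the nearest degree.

Leg 1 (133°, 2494 m): east 2494 sin 133° = 1824.00, north 2494 cos 133° = -1700.90
Leg 2 (147°, 3227 m): east 3227 sin 147° = 1757.55, north 3227 cos 147° = -2706.39
Net displacement: 3581.55 east, -4407.29 north. Direction back to start is (-3581.55, 4407.29): bearing = atan2(-3581.55, 4407.29) mod 360° = 320.90° ≈ 321°.

321°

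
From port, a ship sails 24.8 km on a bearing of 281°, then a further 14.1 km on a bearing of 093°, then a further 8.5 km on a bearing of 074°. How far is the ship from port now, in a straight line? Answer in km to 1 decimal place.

6.7 km

Leg 1 (281°, 24.8 km): east 24.8 sin 281° = -24.34, north 24.8 cos 281° = 4.73
Leg 2 (093°, 14.1 km): east 14.1 sin 93° = 14.08, north 14.1 cos 93° = -0.74
Leg 3 (074°, 8.5 km): east 8.5 sin 74° = 8.17, north 8.5 cos 74° = 2.34
Net: -2.09 east, 6.34 north. Distance = √((-2.09)² + (6.34)²) = 6.674 km.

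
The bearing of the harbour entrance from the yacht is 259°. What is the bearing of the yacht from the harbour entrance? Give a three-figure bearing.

079°

Back-bearing = 259° − 180° = 079°.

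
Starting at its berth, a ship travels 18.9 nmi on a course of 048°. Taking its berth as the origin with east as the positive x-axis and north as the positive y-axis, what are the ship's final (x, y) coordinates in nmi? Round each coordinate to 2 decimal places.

(14.05, 12.65)

Leg 1 (048°, 18.9 nmi): east 18.9 sin 48° = 14.05, north 18.9 cos 48° = 12.65
Summing: 14.05 nmi east, 12.65 nmi north → (14.05, 12.65).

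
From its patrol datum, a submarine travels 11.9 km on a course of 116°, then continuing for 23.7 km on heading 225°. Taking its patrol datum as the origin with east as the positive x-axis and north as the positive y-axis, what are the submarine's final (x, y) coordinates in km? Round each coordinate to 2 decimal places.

(-6.06, -21.98)

Leg 1 (116°, 11.9 km): east 11.9 sin 116° = 10.70, north 11.9 cos 116° = -5.22
Leg 2 (225°, 23.7 km): east 23.7 sin 225° = -16.76, north 23.7 cos 225° = -16.76
Summing: -6.06 km east, -21.98 km north → (-6.06, -21.98).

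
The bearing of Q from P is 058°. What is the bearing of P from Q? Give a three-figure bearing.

Back-bearing = 058° + 180° = 238°.

238°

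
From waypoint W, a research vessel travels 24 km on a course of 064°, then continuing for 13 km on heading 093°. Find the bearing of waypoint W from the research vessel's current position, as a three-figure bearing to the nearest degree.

Leg 1 (064°, 24 km): east 24 sin 64° = 21.57, north 24 cos 64° = 10.52
Leg 2 (093°, 13 km): east 13 sin 93° = 12.98, north 13 cos 93° = -0.68
Net displacement: 34.55 east, 9.84 north. Direction back to start is (-34.55, -9.84): bearing = atan2(-34.55, -9.84) mod 360° = 254.10° ≈ 254°.

254°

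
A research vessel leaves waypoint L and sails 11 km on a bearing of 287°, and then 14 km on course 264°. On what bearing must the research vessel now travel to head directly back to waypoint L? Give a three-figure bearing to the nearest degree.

094°

Leg 1 (287°, 11 km): east 11 sin 287° = -10.52, north 11 cos 287° = 3.22
Leg 2 (264°, 14 km): east 14 sin 264° = -13.92, north 14 cos 264° = -1.46
Net displacement: -24.44 east, 1.75 north. Direction back to start is (24.44, -1.75): bearing = atan2(24.44, -1.75) mod 360° = 94.10° ≈ 094°.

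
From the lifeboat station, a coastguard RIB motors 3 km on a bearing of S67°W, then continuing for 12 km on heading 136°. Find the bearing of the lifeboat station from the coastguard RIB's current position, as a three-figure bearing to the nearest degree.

Leg 1 (S67°W, 3 km): east 3 sin 247° = -2.76, north 3 cos 247° = -1.17
Leg 2 (136°, 12 km): east 12 sin 136° = 8.34, north 12 cos 136° = -8.63
Net displacement: 5.57 east, -9.80 north. Direction back to start is (-5.57, 9.80): bearing = atan2(-5.57, 9.80) mod 360° = 330.38° ≈ 330°.

330°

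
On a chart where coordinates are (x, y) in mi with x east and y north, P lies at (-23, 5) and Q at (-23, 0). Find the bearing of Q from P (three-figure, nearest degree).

Δeast = -23 − -23 = 0.00; Δnorth = 0 − 5 = -5.00.
Bearing = atan2(Δeast, Δnorth) mod 360° = 180.00° ≈ 180°.

180°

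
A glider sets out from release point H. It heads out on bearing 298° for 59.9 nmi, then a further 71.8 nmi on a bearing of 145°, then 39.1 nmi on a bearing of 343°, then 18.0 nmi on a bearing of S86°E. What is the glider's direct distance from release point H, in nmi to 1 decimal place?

7.5 nmi

Leg 1 (298°, 59.9 nmi): east 59.9 sin 298° = -52.89, north 59.9 cos 298° = 28.12
Leg 2 (145°, 71.8 nmi): east 71.8 sin 145° = 41.18, north 71.8 cos 145° = -58.82
Leg 3 (343°, 39.1 nmi): east 39.1 sin 343° = -11.43, north 39.1 cos 343° = 37.39
Leg 4 (S86°E, 18.0 nmi): east 18.0 sin 94° = 17.96, north 18.0 cos 94° = -1.26
Net: -5.18 east, 5.44 north. Distance = √((-5.18)² + (5.44)²) = 7.514 nmi.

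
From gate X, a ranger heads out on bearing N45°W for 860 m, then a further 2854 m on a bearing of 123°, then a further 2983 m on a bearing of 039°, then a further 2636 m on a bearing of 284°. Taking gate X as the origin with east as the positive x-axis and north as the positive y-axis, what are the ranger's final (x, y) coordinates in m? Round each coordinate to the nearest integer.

(1105, 2010)

Leg 1 (N45°W, 860 m): east 860 sin 315° = -608.11, north 860 cos 315° = 608.11
Leg 2 (123°, 2854 m): east 2854 sin 123° = 2393.57, north 2854 cos 123° = -1554.40
Leg 3 (039°, 2983 m): east 2983 sin 39° = 1877.26, north 2983 cos 39° = 2318.23
Leg 4 (284°, 2636 m): east 2636 sin 284° = -2557.70, north 2636 cos 284° = 637.71
Summing: 1105.02 m east, 2009.64 m north → (1105, 2010).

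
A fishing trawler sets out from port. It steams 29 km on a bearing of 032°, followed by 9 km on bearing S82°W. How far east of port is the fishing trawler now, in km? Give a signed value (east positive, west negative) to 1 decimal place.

Leg 1 (032°, 29 km): east 29 sin 32° = 15.37, north 29 cos 32° = 24.59
Leg 2 (S82°W, 9 km): east 9 sin 262° = -8.91, north 9 cos 262° = -1.25
Net east component: 6.46 km.

6.5 km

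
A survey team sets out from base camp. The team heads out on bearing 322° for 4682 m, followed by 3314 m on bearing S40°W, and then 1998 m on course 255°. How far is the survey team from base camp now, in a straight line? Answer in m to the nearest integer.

Leg 1 (322°, 4682 m): east 4682 sin 322° = -2882.53, north 4682 cos 322° = 3689.47
Leg 2 (S40°W, 3314 m): east 3314 sin 220° = -2130.20, north 3314 cos 220° = -2538.67
Leg 3 (255°, 1998 m): east 1998 sin 255° = -1929.92, north 1998 cos 255° = -517.12
Net: -6942.64 east, 633.67 north. Distance = √((-6942.64)² + (633.67)²) = 6971.504 m.

6972 m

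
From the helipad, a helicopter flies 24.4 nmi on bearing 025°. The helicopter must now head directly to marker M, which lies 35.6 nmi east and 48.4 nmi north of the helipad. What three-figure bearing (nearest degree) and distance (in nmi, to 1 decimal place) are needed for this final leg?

044°, 36.5 nmi

Leg 1 (025°, 24.4 nmi): east 24.4 sin 25° = 10.31, north 24.4 cos 25° = 22.11
Current position: (10.31, 22.11). Target: (35.6, 48.4). Remaining: Δeast = 25.29, Δnorth = 26.29.
Bearing = atan2(25.29, 26.29) mod 360° = 43.89°; distance = √((25.29)² + (26.29)²) = 36.475 nmi.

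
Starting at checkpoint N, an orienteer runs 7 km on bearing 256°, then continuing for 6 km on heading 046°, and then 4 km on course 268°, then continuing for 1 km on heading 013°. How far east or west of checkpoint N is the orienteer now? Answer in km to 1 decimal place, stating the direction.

6.2 km west

Leg 1 (256°, 7 km): east 7 sin 256° = -6.79, north 7 cos 256° = -1.69
Leg 2 (046°, 6 km): east 6 sin 46° = 4.32, north 6 cos 46° = 4.17
Leg 3 (268°, 4 km): east 4 sin 268° = -4.00, north 4 cos 268° = -0.14
Leg 4 (013°, 1 km): east 1 sin 13° = 0.22, north 1 cos 13° = 0.97
Net east component: -6.25 km.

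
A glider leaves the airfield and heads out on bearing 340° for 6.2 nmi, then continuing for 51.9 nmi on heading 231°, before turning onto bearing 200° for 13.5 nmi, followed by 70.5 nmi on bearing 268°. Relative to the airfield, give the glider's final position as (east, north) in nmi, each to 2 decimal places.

Leg 1 (340°, 6.2 nmi): east 6.2 sin 340° = -2.12, north 6.2 cos 340° = 5.83
Leg 2 (231°, 51.9 nmi): east 51.9 sin 231° = -40.33, north 51.9 cos 231° = -32.66
Leg 3 (200°, 13.5 nmi): east 13.5 sin 200° = -4.62, north 13.5 cos 200° = -12.69
Leg 4 (268°, 70.5 nmi): east 70.5 sin 268° = -70.46, north 70.5 cos 268° = -2.46
Summing: -117.53 nmi east, -41.98 nmi north → (-117.53, -41.98).

(-117.53, -41.98)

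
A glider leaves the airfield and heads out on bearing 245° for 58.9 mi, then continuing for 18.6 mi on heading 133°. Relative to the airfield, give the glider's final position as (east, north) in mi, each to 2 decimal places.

Leg 1 (245°, 58.9 mi): east 58.9 sin 245° = -53.38, north 58.9 cos 245° = -24.89
Leg 2 (133°, 18.6 mi): east 18.6 sin 133° = 13.60, north 18.6 cos 133° = -12.69
Summing: -39.78 mi east, -37.58 mi north → (-39.78, -37.58).

(-39.78, -37.58)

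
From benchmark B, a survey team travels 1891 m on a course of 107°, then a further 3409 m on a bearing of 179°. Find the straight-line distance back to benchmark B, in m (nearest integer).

Leg 1 (107°, 1891 m): east 1891 sin 107° = 1808.37, north 1891 cos 107° = -552.87
Leg 2 (179°, 3409 m): east 3409 sin 179° = 59.50, north 3409 cos 179° = -3408.48
Net: 1867.87 east, -3961.36 north. Distance = √((1867.87)² + (-3961.36)²) = 4379.642 m.

4380 m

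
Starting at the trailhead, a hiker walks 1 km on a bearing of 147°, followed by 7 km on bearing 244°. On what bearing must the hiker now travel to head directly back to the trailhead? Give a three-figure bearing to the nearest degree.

056°

Leg 1 (147°, 1 km): east 1 sin 147° = 0.54, north 1 cos 147° = -0.84
Leg 2 (244°, 7 km): east 7 sin 244° = -6.29, north 7 cos 244° = -3.07
Net displacement: -5.75 east, -3.91 north. Direction back to start is (5.75, 3.91): bearing = atan2(5.75, 3.91) mod 360° = 55.79° ≈ 056°.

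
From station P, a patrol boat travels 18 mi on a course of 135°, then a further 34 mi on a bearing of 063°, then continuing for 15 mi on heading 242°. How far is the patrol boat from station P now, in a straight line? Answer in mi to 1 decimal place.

30.1 mi

Leg 1 (135°, 18 mi): east 18 sin 135° = 12.73, north 18 cos 135° = -12.73
Leg 2 (063°, 34 mi): east 34 sin 63° = 30.29, north 34 cos 63° = 15.44
Leg 3 (242°, 15 mi): east 15 sin 242° = -13.24, north 15 cos 242° = -7.04
Net: 29.78 east, -4.33 north. Distance = √((29.78)² + (-4.33)²) = 30.092 mi.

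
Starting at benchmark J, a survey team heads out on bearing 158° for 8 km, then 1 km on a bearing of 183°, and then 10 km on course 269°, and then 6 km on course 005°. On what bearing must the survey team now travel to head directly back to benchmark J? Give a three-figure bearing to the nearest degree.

068°

Leg 1 (158°, 8 km): east 8 sin 158° = 3.00, north 8 cos 158° = -7.42
Leg 2 (183°, 1 km): east 1 sin 183° = -0.05, north 1 cos 183° = -1.00
Leg 3 (269°, 10 km): east 10 sin 269° = -10.00, north 10 cos 269° = -0.17
Leg 4 (005°, 6 km): east 6 sin 5° = 0.52, north 6 cos 5° = 5.98
Net displacement: -6.53 east, -2.61 north. Direction back to start is (6.53, 2.61): bearing = atan2(6.53, 2.61) mod 360° = 68.19° ≈ 068°.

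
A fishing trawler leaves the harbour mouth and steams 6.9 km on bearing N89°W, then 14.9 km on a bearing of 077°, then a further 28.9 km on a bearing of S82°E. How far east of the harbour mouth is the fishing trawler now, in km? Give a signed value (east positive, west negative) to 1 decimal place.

Leg 1 (N89°W, 6.9 km): east 6.9 sin 271° = -6.90, north 6.9 cos 271° = 0.12
Leg 2 (077°, 14.9 km): east 14.9 sin 77° = 14.52, north 14.9 cos 77° = 3.35
Leg 3 (S82°E, 28.9 km): east 28.9 sin 98° = 28.62, north 28.9 cos 98° = -4.02
Net east component: 36.24 km.

36.2 km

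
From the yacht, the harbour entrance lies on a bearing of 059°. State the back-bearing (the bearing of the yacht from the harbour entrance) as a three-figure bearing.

Back-bearing = 059° + 180° = 239°.

239°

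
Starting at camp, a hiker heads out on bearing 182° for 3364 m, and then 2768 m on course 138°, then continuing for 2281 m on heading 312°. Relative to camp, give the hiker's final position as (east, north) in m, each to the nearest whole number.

Leg 1 (182°, 3364 m): east 3364 sin 182° = -117.40, north 3364 cos 182° = -3361.95
Leg 2 (138°, 2768 m): east 2768 sin 138° = 1852.15, north 2768 cos 138° = -2057.02
Leg 3 (312°, 2281 m): east 2281 sin 312° = -1695.11, north 2281 cos 312° = 1526.29
Summing: 39.64 m east, -3892.69 m north → (40, -3893).

(40, -3893)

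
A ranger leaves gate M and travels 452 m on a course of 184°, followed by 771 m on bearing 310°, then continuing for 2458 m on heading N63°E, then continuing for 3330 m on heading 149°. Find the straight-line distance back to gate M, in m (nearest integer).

3694 m

Leg 1 (184°, 452 m): east 452 sin 184° = -31.53, north 452 cos 184° = -450.90
Leg 2 (310°, 771 m): east 771 sin 310° = -590.62, north 771 cos 310° = 495.59
Leg 3 (N63°E, 2458 m): east 2458 sin 63° = 2190.09, north 2458 cos 63° = 1115.91
Leg 4 (149°, 3330 m): east 3330 sin 149° = 1715.08, north 3330 cos 149° = -2854.37
Net: 3283.02 east, -1693.77 north. Distance = √((3283.02)² + (-1693.77)²) = 3694.195 m.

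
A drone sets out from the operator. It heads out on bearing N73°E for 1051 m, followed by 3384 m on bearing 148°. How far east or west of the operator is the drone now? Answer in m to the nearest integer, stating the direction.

2798 m east

Leg 1 (N73°E, 1051 m): east 1051 sin 73° = 1005.08, north 1051 cos 73° = 307.28
Leg 2 (148°, 3384 m): east 3384 sin 148° = 1793.25, north 3384 cos 148° = -2869.79
Net east component: 2798.32 m.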